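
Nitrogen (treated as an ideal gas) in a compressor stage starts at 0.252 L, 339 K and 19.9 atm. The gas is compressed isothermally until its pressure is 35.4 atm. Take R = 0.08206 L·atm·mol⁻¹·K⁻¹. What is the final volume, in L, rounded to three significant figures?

V₂ ≈ 0.142 L

T constant ⇒ Boyle's law P V = const: T₂ = T₁; V₂ = V₁·(P₁/P₂) = 0.1417 L.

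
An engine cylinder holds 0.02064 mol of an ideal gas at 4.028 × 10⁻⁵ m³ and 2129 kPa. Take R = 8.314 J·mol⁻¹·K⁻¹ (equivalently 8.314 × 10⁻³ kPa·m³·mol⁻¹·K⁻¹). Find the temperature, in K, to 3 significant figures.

PV = nRT ⇒ T = PV/(nR) = (2129 × 4.028e-05) / (0.02064 × 8.314 × 10⁻³)

T ≈ 500 K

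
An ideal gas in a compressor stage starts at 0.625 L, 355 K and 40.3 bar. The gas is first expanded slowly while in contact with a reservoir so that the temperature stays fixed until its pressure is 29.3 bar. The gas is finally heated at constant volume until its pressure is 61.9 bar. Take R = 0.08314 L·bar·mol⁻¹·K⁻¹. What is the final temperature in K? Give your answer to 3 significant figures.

T₃ ≈ 750 K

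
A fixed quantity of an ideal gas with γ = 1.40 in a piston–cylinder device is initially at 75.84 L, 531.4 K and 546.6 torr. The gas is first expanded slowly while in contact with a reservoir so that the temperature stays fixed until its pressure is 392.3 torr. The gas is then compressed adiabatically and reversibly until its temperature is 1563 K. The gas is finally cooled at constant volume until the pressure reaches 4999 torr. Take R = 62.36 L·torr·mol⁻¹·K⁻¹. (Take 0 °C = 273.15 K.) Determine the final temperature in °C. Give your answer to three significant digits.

T constant ⇒ Boyle's law P V = const: T₂ = T₁; V₂ = V₁·(P₁/P₂) = 105.7 L.
Reversible adiabatic, γ = 1.40: P₃ = P₂·(T₃/T₂)^(γ/(γ−1)) = 1.712e+04 torr; V₃ = V₂·(T₂/T₃)^(1/(γ−1)) = 7.122 L.
Isochoric, so P/T is constant: V₄ = V₃; T₄ = T₃·(P₄/P₃) = 456.4 K.

T₄ ≈ 183 °C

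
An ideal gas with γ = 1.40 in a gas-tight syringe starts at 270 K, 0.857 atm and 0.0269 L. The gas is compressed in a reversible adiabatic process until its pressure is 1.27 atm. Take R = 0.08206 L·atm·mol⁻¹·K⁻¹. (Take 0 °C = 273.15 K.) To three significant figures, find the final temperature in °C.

Adiabatic (γ = 1.40), T V^(γ−1) and P V^γ constant: T₂ = T₁·(P₂/P₁)^((γ−1)/γ) = 302.1 K; V₂ = V₁·(P₁/P₂)^(1/γ) = 0.02031 L.

T₂ ≈ 29.0 °C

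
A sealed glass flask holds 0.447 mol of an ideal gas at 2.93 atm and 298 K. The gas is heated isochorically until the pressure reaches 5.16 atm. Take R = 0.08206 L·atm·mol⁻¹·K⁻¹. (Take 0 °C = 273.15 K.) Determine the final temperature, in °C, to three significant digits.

T₂ ≈ 252 °C

From PV = nRT: V₁ = nRT₁/P₁ = 3.731 L.
Isochoric, so P/T is constant: V₂ = V₁; T₂ = T₁·(P₂/P₁) = 524.8 K.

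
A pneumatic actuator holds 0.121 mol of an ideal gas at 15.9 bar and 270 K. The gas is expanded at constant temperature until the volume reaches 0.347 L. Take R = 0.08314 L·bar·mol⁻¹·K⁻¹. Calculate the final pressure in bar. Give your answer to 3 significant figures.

From PV = nRT: V₁ = nRT₁/P₁ = 0.1708 L.
Isothermal, so P V is constant: T₂ = T₁; P₂ = P₁·(V₁/V₂) = 7.828 bar.

P₂ ≈ 7.83 bar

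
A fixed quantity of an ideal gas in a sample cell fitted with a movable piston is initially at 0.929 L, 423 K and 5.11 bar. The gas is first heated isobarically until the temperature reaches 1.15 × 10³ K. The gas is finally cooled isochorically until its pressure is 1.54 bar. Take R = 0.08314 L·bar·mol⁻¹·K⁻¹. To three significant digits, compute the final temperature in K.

T₃ ≈ 347 K

P constant ⇒ V ∝ T: P₂ = P₁; V₂ = V₁·(T₂/T₁) = 2.526 L.
V constant ⇒ P ∝ T: V₃ = V₂; T₃ = T₂·(P₃/P₂) = 346.6 K.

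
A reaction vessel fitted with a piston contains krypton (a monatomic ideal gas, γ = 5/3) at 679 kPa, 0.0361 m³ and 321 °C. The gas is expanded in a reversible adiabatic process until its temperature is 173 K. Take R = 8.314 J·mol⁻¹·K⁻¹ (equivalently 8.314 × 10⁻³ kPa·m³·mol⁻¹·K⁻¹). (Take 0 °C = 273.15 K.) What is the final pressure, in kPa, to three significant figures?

P₂ ≈ 31.1 kPa

Convert: T₁ = 594.1 K.
Adiabatic (γ = 5/3), T V^(γ−1) and P V^γ constant: P₂ = P₁·(T₂/T₁)^(γ/(γ−1)) = 31.06 kPa; V₂ = V₁·(T₁/T₂)^(1/(γ−1)) = 0.2298 m³.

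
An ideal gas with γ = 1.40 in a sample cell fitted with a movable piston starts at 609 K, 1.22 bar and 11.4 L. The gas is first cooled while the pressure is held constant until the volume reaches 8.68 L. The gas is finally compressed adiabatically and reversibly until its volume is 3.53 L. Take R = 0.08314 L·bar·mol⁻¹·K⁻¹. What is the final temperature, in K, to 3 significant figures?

Isobaric, so V/T is constant: P₂ = P₁; T₂ = T₁·(V₂/V₁) = 463.7 K.
Reversible adiabatic, γ = 1.40: T₃ = T₂·(V₂/V₃)^(γ−1) = 664.6 K; P₃ = P₂·(V₂/V₃)^γ = 4.299 bar.

T₃ ≈ 665 K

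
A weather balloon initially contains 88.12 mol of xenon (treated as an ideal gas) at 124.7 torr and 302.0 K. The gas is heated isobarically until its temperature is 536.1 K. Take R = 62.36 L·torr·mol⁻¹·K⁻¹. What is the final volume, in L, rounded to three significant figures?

V₂ ≈ 2.36e+04 L

From PV = nRT: V₁ = nRT₁/P₁ = 1.331e+04 L.
Isobaric, so V/T is constant: P₂ = P₁; V₂ = V₁·(T₂/T₁) = 2.362e+04 L.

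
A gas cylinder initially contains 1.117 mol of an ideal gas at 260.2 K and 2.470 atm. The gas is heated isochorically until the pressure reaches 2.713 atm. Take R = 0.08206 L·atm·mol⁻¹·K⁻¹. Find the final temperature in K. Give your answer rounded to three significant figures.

From PV = nRT: V₁ = nRT₁/P₁ = 9.656 L.
V constant ⇒ P ∝ T: V₂ = V₁; T₂ = T₁·(P₂/P₁) = 285.8 K.

T₂ ≈ 286 K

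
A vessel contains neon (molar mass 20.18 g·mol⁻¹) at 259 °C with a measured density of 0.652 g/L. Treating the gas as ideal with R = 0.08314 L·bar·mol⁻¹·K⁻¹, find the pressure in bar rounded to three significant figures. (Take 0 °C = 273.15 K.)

P ≈ 1.43 bar

ρ = PM/(RT) ⇒ P = ρRT/M = (0.652 × 0.08314 × 532.1) / 20.18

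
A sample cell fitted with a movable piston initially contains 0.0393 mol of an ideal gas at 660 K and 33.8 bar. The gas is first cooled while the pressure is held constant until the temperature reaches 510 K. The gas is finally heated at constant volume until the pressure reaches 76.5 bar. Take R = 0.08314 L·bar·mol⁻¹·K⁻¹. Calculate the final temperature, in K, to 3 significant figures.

From PV = nRT: V₁ = nRT₁/P₁ = 0.06380 L.
Isobaric, so V/T is constant: P₂ = P₁; V₂ = V₁·(T₂/T₁) = 0.04930 L.
Isochoric, so P/T is constant: V₃ = V₂; T₃ = T₂·(P₃/P₂) = 1154 K.

T₃ ≈ 1.15e+03 K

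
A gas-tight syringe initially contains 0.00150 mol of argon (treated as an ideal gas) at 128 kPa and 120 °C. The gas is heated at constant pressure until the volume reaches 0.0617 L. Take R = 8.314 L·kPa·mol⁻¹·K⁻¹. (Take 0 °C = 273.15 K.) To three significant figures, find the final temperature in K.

Convert: T₁ = 393.1 K.
From PV = nRT: V₁ = nRT₁/P₁ = 0.03830 L.
P constant ⇒ V ∝ T: P₂ = P₁; T₂ = T₁·(V₂/V₁) = 633.3 K.

T₂ ≈ 633 K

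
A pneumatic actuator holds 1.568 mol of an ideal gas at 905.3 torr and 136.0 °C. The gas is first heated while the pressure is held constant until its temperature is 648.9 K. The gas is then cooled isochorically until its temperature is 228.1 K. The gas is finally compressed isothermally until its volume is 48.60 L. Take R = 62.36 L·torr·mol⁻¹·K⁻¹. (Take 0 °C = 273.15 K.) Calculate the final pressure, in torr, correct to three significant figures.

P₄ ≈ 459 torr

Convert: T₁ = 409.1 K.
From PV = nRT: V₁ = nRT₁/P₁ = 44.19 L.
Isobaric, so V/T is constant: P₂ = P₁; V₂ = V₁·(T₂/T₁) = 70.09 L.
Isochoric, so P/T is constant: V₃ = V₂; P₃ = P₂·(T₃/T₂) = 318.2 torr.
T constant ⇒ Boyle's law P V = const: T₄ = T₃; P₄ = P₃·(V₃/V₄) = 458.9 torr.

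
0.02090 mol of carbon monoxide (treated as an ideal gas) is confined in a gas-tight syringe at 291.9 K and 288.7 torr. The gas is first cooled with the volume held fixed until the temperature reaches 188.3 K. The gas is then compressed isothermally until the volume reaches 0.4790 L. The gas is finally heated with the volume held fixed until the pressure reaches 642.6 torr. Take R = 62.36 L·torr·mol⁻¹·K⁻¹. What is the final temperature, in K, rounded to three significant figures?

From PV = nRT: V₁ = nRT₁/P₁ = 1.318 L.
Isochoric, so P/T is constant: V₂ = V₁; P₂ = P₁·(T₂/T₁) = 186.2 torr.
Isothermal, so P V is constant: T₃ = T₂; P₃ = P₂·(V₂/V₃) = 512.4 torr.
Isochoric, so P/T is constant: V₄ = V₃; T₄ = T₃·(P₄/P₃) = 236.2 K.

T₄ ≈ 236 K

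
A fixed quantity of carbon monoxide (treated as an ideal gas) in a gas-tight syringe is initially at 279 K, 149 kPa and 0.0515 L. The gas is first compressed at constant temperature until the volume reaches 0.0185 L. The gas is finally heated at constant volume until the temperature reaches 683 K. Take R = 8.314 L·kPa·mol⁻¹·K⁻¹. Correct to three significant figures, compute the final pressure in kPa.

T constant ⇒ Boyle's law P V = const: T₂ = T₁; P₂ = P₁·(V₁/V₂) = 414.8 kPa.
V constant ⇒ P ∝ T: V₃ = V₂; P₃ = P₂·(T₃/T₂) = 1015 kPa.

P₃ ≈ 1.02e+03 kPa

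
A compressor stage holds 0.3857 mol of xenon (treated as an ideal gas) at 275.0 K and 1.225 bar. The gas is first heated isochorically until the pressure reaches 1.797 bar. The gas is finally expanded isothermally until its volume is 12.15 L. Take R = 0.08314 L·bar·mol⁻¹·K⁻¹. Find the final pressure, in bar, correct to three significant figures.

P₃ ≈ 1.06 bar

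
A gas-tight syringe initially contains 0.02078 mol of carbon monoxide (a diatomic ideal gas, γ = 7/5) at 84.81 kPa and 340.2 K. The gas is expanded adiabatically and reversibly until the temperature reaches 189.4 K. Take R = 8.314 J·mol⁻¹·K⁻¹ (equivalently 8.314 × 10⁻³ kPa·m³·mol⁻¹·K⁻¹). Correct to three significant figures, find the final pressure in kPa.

P₂ ≈ 10.9 kPa

From PV = nRT: V₁ = nRT₁/P₁ = 0.0006930 m³.
Reversible adiabatic, γ = 7/5: P₂ = P₁·(T₂/T₁)^(γ/(γ−1)) = 10.92 kPa; V₂ = V₁·(T₁/T₂)^(1/(γ−1)) = 0.002997 m³.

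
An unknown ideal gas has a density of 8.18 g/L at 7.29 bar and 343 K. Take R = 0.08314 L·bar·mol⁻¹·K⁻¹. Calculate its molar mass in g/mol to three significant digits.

ρ = PM/(RT) ⇒ M = ρRT/P = (8.18 × 0.08314 × 343.0) / 7.29

M ≈ 32.0 g/mol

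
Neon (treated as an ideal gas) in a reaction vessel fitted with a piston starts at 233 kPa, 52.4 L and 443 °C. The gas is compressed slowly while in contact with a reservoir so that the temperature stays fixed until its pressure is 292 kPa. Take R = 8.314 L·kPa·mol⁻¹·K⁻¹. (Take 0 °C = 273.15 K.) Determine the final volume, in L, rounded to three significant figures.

V₂ ≈ 41.8 L

Convert: T₁ = 716.1 K.
T constant ⇒ Boyle's law P V = const: T₂ = T₁; V₂ = V₁·(P₁/P₂) = 41.81 L.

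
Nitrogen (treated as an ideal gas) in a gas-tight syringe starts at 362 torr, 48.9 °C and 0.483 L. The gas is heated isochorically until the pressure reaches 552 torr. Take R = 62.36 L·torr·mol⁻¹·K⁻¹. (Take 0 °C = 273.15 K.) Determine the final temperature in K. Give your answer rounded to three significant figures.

Convert: T₁ = 322.0 K.
V constant ⇒ P ∝ T: V₂ = V₁; T₂ = T₁·(P₂/P₁) = 491.1 K.

T₂ ≈ 491 K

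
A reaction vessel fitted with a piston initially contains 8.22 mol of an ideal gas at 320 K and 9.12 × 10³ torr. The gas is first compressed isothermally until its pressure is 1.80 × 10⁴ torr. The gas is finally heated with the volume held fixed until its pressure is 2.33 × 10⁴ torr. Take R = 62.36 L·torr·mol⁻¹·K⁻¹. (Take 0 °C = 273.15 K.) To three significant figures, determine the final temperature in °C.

From PV = nRT: V₁ = nRT₁/P₁ = 17.99 L.
Isothermal, so P V is constant: T₂ = T₁; V₂ = V₁·(P₁/P₂) = 9.113 L.
Isochoric, so P/T is constant: V₃ = V₂; T₃ = T₂·(P₃/P₂) = 414.2 K.

T₃ ≈ 141 °C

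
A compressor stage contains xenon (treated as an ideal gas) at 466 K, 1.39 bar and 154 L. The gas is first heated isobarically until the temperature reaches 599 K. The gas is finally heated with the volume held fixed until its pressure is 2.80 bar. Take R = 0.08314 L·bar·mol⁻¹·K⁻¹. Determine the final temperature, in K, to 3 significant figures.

T₃ ≈ 1.21e+03 K

Isobaric, so V/T is constant: P₂ = P₁; V₂ = V₁·(T₂/T₁) = 198.0 L.
Isochoric, so P/T is constant: V₃ = V₂; T₃ = T₂·(P₃/P₂) = 1207 K.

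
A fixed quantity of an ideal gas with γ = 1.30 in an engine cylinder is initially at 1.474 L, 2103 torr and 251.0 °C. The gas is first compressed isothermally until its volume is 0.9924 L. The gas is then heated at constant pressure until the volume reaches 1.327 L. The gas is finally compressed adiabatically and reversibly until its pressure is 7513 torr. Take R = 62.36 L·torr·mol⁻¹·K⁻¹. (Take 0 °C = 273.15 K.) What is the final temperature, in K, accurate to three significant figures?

Convert: T₁ = 524.1 K.
T constant ⇒ Boyle's law P V = const: T₂ = T₁; P₂ = P₁·(V₁/V₂) = 3124 torr.
Isobaric, so V/T is constant: P₃ = P₂; T₃ = T₂·(V₃/V₂) = 700.9 K.
Adiabatic (γ = 1.30), T V^(γ−1) and P V^γ constant: T₄ = T₃·(P₄/P₃)^((γ−1)/γ) = 858.2 K; V₄ = V₃·(P₃/P₄)^(1/γ) = 0.6756 L.

T₄ ≈ 858 K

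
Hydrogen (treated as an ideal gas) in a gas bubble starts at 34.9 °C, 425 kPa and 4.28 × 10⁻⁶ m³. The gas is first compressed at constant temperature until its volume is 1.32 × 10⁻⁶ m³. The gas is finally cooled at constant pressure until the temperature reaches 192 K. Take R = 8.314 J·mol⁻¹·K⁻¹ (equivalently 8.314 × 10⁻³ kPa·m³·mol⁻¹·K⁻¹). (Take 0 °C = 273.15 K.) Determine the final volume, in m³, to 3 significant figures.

Convert: T₁ = 308.0 K.
Isothermal, so P V is constant: T₂ = T₁; P₂ = P₁·(V₁/V₂) = 1378 kPa.
Isobaric, so V/T is constant: P₃ = P₂; V₃ = V₂·(T₃/T₂) = 8.227e-07 m³.

V₃ ≈ 8.23e-07 m³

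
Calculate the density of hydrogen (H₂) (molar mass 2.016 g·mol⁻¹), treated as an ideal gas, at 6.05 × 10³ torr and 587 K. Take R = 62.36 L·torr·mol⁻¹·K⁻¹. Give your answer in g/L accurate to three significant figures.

ρ ≈ 0.333 g/L

ρ = PM/(RT) = (6.05e+03 × 2.016) / (62.36 × 587.0)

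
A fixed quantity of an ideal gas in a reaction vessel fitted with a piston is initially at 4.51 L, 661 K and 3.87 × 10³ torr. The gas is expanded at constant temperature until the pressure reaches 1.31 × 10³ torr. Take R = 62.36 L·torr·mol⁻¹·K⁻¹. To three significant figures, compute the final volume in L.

T constant ⇒ Boyle's law P V = const: T₂ = T₁; V₂ = V₁·(P₁/P₂) = 13.32 L.

V₂ ≈ 13.3 L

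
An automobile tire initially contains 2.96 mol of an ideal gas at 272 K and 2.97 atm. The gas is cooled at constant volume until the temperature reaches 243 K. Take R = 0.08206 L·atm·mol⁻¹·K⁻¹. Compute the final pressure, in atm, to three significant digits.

P₂ ≈ 2.65 atm

From PV = nRT: V₁ = nRT₁/P₁ = 22.25 L.
V constant ⇒ P ∝ T: V₂ = V₁; P₂ = P₁·(T₂/T₁) = 2.653 atm.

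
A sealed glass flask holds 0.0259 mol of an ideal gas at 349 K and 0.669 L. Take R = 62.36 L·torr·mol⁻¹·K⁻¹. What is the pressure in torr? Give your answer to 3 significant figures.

PV = nRT ⇒ P = nRT/V = (0.0259 × 62.36 × 349) / 0.669

P ≈ 843 torr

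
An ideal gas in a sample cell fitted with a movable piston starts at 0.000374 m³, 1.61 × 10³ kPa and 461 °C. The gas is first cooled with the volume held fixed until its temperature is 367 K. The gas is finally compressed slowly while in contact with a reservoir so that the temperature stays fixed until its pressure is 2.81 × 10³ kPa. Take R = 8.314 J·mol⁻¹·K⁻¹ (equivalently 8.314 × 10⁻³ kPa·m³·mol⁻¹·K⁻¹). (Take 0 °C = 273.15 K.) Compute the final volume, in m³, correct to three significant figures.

Convert: T₁ = 734.1 K.
Isochoric, so P/T is constant: V₂ = V₁; P₂ = P₁·(T₂/T₁) = 804.8 kPa.
T constant ⇒ Boyle's law P V = const: T₃ = T₂; V₃ = V₂·(P₂/P₃) = 0.0001071 m³.

V₃ ≈ 0.000107 m³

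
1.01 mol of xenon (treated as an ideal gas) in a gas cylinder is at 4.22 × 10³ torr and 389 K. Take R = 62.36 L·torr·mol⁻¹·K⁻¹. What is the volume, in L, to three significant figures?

V ≈ 5.81 L

PV = nRT ⇒ V = nRT/P = (1.01 × 62.36 × 389) / 4.22e+03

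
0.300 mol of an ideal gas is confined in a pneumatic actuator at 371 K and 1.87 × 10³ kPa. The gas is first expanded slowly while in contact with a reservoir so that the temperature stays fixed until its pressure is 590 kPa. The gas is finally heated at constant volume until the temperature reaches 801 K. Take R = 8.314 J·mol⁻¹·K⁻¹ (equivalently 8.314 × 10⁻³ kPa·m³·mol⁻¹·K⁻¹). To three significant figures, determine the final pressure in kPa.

P₃ ≈ 1.27e+03 kPa

From PV = nRT: V₁ = nRT₁/P₁ = 0.0004948 m³.
Isothermal, so P V is constant: T₂ = T₁; V₂ = V₁·(P₁/P₂) = 0.001568 m³.
Isochoric, so P/T is constant: V₃ = V₂; P₃ = P₂·(T₃/T₂) = 1274 kPa.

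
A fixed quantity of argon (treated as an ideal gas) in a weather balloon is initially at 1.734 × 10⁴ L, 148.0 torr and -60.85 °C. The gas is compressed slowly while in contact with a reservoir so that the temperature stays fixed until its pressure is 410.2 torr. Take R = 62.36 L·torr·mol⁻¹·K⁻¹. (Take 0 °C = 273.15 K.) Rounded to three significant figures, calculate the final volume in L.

Convert: T₁ = 212.3 K.
T constant ⇒ Boyle's law P V = const: T₂ = T₁; V₂ = V₁·(P₁/P₂) = 6256 L.

V₂ ≈ 6.26e+03 L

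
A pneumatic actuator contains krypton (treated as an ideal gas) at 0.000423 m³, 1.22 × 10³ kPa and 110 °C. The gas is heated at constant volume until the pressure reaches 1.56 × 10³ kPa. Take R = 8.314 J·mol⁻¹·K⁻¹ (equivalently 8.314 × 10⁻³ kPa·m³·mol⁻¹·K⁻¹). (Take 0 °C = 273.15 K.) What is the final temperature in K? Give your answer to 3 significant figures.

Convert: T₁ = 383.1 K.
V constant ⇒ P ∝ T: V₂ = V₁; T₂ = T₁·(P₂/P₁) = 489.9 K.

T₂ ≈ 490 K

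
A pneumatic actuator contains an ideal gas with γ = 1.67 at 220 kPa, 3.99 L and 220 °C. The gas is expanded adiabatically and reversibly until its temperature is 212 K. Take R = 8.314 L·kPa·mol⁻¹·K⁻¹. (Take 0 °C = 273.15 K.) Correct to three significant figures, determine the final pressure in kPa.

Convert: T₁ = 493.1 K.
Adiabatic (γ = 1.67), T V^(γ−1) and P V^γ constant: P₂ = P₁·(T₂/T₁)^(γ/(γ−1)) = 26.83 kPa; V₂ = V₁·(T₁/T₂)^(1/(γ−1)) = 14.07 L.

P₂ ≈ 26.8 kPa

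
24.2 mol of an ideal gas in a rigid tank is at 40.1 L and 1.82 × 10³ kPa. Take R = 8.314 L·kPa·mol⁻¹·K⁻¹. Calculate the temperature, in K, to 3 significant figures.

T ≈ 363 K

PV = nRT ⇒ T = PV/(nR) = (1.82e+03 × 40.1) / (24.2 × 8.314)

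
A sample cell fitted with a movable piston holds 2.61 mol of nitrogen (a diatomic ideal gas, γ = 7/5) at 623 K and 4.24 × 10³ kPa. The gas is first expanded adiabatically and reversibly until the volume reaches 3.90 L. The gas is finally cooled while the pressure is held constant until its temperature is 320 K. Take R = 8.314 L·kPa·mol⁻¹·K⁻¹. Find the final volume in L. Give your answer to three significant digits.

V₃ ≈ 2.17 L

From PV = nRT: V₁ = nRT₁/P₁ = 3.188 L.
Reversible adiabatic, γ = 7/5: T₂ = T₁·(V₁/V₂)^(γ−1) = 574.8 K; P₂ = P₁·(V₁/V₂)^γ = 3198 kPa.
P constant ⇒ V ∝ T: P₃ = P₂; V₃ = V₂·(T₃/T₂) = 2.171 L.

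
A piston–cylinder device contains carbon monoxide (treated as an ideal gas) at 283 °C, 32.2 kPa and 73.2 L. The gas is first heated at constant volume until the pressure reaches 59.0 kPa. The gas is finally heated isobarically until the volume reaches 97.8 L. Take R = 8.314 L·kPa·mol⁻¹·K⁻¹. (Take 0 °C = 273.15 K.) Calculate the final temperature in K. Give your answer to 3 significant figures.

T₃ ≈ 1.36e+03 K

Convert: T₁ = 556.1 K.
Isochoric, so P/T is constant: V₂ = V₁; T₂ = T₁·(P₂/P₁) = 1019 K.
Isobaric, so V/T is constant: P₃ = P₂; T₃ = T₂·(V₃/V₂) = 1361 K.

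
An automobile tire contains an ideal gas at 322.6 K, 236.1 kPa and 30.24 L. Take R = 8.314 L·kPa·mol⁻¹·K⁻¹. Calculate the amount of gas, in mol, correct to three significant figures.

n ≈ 2.66 mol

PV = nRT ⇒ n = PV/(RT) = (236.1 × 30.24) / (8.314 × 322.6)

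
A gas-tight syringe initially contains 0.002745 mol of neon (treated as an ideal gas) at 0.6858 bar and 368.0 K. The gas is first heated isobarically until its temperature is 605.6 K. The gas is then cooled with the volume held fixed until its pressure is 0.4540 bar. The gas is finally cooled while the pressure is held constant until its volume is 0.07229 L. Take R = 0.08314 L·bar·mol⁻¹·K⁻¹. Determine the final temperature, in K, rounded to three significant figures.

T₄ ≈ 144 K

From PV = nRT: V₁ = nRT₁/P₁ = 0.1225 L.
Isobaric, so V/T is constant: P₂ = P₁; V₂ = V₁·(T₂/T₁) = 0.2015 L.
Isochoric, so P/T is constant: V₃ = V₂; T₃ = T₂·(P₃/P₂) = 400.9 K.
Isobaric, so V/T is constant: P₄ = P₃; T₄ = T₃·(V₄/V₃) = 143.8 K.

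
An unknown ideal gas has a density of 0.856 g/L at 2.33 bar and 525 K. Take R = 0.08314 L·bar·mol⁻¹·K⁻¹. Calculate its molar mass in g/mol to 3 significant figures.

ρ = PM/(RT) ⇒ M = ρRT/P = (0.856 × 0.08314 × 525.0) / 2.33

M ≈ 16.0 g/mol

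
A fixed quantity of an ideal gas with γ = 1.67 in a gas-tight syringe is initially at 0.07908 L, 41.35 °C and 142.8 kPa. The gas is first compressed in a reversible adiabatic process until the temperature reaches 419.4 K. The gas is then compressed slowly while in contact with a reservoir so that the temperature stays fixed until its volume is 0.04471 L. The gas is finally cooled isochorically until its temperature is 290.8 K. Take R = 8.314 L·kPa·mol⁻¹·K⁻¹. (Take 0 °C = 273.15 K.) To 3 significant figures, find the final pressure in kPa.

P₄ ≈ 234 kPa

Convert: T₁ = 314.5 K.
Reversible adiabatic, γ = 1.67: P₂ = P₁·(T₂/T₁)^(γ/(γ−1)) = 292.6 kPa; V₂ = V₁·(T₁/T₂)^(1/(γ−1)) = 0.05146 L.
Isothermal, so P V is constant: T₃ = T₂; P₃ = P₂·(V₂/V₃) = 336.8 kPa.
Isochoric, so P/T is constant: V₄ = V₃; P₄ = P₃·(T₄/T₃) = 233.5 kPa.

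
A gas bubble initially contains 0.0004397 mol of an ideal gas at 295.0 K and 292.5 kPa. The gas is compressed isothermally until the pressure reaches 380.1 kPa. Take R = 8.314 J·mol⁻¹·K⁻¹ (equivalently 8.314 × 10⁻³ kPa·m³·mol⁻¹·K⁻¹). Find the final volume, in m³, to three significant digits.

From PV = nRT: V₁ = nRT₁/P₁ = 3.687e-06 m³.
T constant ⇒ Boyle's law P V = const: T₂ = T₁; V₂ = V₁·(P₁/P₂) = 2.837e-06 m³.

V₂ ≈ 2.84e-06 m³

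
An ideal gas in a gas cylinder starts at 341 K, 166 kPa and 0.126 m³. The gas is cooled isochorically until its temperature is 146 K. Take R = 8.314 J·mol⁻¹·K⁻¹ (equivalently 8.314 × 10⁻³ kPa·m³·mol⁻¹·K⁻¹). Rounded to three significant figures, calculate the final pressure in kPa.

Isochoric, so P/T is constant: V₂ = V₁; P₂ = P₁·(T₂/T₁) = 71.07 kPa.

P₂ ≈ 71.1 kPa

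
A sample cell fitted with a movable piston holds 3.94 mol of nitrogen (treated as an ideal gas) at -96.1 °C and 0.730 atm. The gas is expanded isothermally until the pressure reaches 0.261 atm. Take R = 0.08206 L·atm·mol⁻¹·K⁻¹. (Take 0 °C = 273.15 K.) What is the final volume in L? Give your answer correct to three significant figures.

Convert: T₁ = 177.0 K.
From PV = nRT: V₁ = nRT₁/P₁ = 78.42 L.
T constant ⇒ Boyle's law P V = const: T₂ = T₁; V₂ = V₁·(P₁/P₂) = 219.3 L.

V₂ ≈ 219 L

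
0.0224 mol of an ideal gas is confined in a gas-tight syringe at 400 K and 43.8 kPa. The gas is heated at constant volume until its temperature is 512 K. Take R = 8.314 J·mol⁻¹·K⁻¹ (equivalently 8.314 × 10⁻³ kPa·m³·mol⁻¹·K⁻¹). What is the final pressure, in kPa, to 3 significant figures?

From PV = nRT: V₁ = nRT₁/P₁ = 0.001701 m³.
V constant ⇒ P ∝ T: V₂ = V₁; P₂ = P₁·(T₂/T₁) = 56.06 kPa.

P₂ ≈ 56.1 kPa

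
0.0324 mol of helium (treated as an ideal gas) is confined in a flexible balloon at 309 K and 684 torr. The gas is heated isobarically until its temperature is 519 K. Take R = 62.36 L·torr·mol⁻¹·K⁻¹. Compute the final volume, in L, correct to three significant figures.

V₂ ≈ 1.53 L

From PV = nRT: V₁ = nRT₁/P₁ = 0.9128 L.
Isobaric, so V/T is constant: P₂ = P₁; V₂ = V₁·(T₂/T₁) = 1.533 L.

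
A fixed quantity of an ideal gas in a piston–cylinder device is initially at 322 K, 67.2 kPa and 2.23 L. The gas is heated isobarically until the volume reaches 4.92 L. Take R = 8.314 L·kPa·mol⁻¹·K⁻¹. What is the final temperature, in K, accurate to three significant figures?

Isobaric, so V/T is constant: P₂ = P₁; T₂ = T₁·(V₂/V₁) = 710.4 K.

T₂ ≈ 710 K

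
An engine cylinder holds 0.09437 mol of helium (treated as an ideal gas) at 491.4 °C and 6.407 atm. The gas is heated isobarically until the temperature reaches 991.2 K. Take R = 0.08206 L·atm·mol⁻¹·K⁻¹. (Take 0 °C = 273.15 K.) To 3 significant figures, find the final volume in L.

Convert: T₁ = 764.5 K.
From PV = nRT: V₁ = nRT₁/P₁ = 0.9241 L.
Isobaric, so V/T is constant: P₂ = P₁; V₂ = V₁·(T₂/T₁) = 1.198 L.

V₂ ≈ 1.20 L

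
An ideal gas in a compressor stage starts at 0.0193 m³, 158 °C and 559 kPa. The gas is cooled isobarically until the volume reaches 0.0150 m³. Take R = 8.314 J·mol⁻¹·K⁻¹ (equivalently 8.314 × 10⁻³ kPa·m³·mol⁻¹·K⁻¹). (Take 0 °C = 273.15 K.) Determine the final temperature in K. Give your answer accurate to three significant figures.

T₂ ≈ 335 K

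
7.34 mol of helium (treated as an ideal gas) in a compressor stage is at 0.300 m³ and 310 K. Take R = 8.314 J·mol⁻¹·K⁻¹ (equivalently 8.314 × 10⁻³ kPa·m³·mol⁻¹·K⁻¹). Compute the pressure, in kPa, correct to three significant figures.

P ≈ 63.1 kPa

PV = nRT ⇒ P = nRT/V = (7.34 × 8.314 × 10⁻³ × 310) / 0.300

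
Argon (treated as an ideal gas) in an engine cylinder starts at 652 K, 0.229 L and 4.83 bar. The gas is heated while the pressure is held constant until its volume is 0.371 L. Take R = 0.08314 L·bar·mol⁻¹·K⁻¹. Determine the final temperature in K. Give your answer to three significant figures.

Isobaric, so V/T is constant: P₂ = P₁; T₂ = T₁·(V₂/V₁) = 1056 K.

T₂ ≈ 1.06e+03 K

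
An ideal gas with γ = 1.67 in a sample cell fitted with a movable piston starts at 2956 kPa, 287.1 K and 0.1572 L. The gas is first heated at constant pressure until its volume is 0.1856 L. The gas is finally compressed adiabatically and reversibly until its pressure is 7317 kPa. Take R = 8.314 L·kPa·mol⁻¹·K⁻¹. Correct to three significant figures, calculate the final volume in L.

V₃ ≈ 0.108 L

Isobaric, so V/T is constant: P₂ = P₁; T₂ = T₁·(V₂/V₁) = 339.0 K.
Reversible adiabatic, γ = 1.67: T₃ = T₂·(P₃/P₂)^((γ−1)/γ) = 487.6 K; V₃ = V₂·(P₂/P₃)^(1/γ) = 0.1079 L.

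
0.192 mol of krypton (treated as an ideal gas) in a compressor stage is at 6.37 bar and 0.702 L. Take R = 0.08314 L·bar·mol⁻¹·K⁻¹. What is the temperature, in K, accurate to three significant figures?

T ≈ 280 K

PV = nRT ⇒ T = PV/(nR) = (6.37 × 0.702) / (0.192 × 0.08314)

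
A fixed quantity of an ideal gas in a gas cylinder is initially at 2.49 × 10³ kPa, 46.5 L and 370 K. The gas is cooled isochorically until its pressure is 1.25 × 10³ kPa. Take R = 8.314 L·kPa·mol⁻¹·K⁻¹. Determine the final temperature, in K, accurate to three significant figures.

T₂ ≈ 186 K

V constant ⇒ P ∝ T: V₂ = V₁; T₂ = T₁·(P₂/P₁) = 185.7 K.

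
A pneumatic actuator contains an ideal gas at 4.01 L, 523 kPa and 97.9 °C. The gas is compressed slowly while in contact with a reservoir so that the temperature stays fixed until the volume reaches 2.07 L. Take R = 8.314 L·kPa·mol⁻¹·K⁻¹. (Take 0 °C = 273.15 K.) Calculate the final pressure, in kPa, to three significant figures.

Convert: T₁ = 371.0 K.
Isothermal, so P V is constant: T₂ = T₁; P₂ = P₁·(V₁/V₂) = 1013 kPa.

P₂ ≈ 1.01e+03 kPa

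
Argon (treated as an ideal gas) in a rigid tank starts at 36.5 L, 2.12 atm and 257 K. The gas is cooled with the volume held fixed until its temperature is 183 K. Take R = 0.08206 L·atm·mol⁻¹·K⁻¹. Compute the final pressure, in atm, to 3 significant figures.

P₂ ≈ 1.51 atm

V constant ⇒ P ∝ T: V₂ = V₁; P₂ = P₁·(T₂/T₁) = 1.510 atm.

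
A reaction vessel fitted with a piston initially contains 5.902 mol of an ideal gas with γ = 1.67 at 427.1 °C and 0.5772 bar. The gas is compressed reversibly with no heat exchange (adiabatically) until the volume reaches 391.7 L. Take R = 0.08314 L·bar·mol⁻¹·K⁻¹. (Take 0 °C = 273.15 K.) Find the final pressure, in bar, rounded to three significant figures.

P₂ ≈ 1.16 bar

Convert: T₁ = 700.2 K.
From PV = nRT: V₁ = nRT₁/P₁ = 595.3 L.
Reversible adiabatic, γ = 1.67: T₂ = T₁·(V₁/V₂)^(γ−1) = 926.9 K; P₂ = P₁·(V₁/V₂)^γ = 1.161 bar.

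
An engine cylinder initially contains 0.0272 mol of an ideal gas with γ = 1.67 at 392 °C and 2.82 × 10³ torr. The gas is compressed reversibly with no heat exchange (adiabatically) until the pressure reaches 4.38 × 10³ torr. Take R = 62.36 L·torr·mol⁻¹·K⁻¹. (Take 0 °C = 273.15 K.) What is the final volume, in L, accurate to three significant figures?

V₂ ≈ 0.307 L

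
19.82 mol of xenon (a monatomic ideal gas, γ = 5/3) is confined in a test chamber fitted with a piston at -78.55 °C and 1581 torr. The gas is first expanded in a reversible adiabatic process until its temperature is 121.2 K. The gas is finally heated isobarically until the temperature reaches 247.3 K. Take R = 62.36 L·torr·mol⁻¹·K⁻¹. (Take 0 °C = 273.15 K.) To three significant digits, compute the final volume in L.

V₃ ≈ 632 L

Convert: T₁ = 194.6 K.
From PV = nRT: V₁ = nRT₁/P₁ = 152.1 L.
Reversible adiabatic, γ = 5/3: P₂ = P₁·(T₂/T₁)^(γ/(γ−1)) = 484.0 torr; V₂ = V₁·(T₁/T₂)^(1/(γ−1)) = 309.5 L.
P constant ⇒ V ∝ T: P₃ = P₂; V₃ = V₂·(T₃/T₂) = 631.5 L.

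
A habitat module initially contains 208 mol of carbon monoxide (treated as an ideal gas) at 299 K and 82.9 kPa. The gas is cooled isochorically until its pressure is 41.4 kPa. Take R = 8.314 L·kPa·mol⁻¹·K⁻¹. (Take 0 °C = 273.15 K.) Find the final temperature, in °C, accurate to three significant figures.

From PV = nRT: V₁ = nRT₁/P₁ = 6237 L.
V constant ⇒ P ∝ T: V₂ = V₁; T₂ = T₁·(P₂/P₁) = 149.3 K.

T₂ ≈ -124 °C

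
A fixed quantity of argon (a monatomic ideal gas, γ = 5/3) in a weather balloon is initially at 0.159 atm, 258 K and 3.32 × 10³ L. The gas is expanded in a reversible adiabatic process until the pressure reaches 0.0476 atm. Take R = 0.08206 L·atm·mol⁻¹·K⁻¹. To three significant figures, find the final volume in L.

V₂ ≈ 6.85e+03 L

Adiabatic (γ = 5/3), T V^(γ−1) and P V^γ constant: T₂ = T₁·(P₂/P₁)^((γ−1)/γ) = 159.3 K; V₂ = V₁·(P₁/P₂)^(1/γ) = 6846 L.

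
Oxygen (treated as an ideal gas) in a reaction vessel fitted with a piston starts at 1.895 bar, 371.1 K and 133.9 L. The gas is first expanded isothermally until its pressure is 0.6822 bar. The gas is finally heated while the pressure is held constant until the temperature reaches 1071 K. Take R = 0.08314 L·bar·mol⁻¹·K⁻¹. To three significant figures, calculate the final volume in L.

V₃ ≈ 1.07e+03 L

T constant ⇒ Boyle's law P V = const: T₂ = T₁; V₂ = V₁·(P₁/P₂) = 371.9 L.
P constant ⇒ V ∝ T: P₃ = P₂; V₃ = V₂·(T₃/T₂) = 1073 L.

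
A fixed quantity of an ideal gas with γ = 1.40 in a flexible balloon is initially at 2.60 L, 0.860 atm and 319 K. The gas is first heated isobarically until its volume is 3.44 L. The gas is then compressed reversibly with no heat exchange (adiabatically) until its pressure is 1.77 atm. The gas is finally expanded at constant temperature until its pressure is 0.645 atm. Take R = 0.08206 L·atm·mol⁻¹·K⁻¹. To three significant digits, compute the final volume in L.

V₄ ≈ 5.64 L

Isobaric, so V/T is constant: P₂ = P₁; T₂ = T₁·(V₂/V₁) = 422.1 K.
Adiabatic (γ = 1.40), T V^(γ−1) and P V^γ constant: T₃ = T₂·(P₃/P₂)^((γ−1)/γ) = 518.7 K; V₃ = V₂·(P₂/P₃)^(1/γ) = 2.054 L.
T constant ⇒ Boyle's law P V = const: T₄ = T₃; V₄ = V₃·(P₃/P₄) = 5.637 L.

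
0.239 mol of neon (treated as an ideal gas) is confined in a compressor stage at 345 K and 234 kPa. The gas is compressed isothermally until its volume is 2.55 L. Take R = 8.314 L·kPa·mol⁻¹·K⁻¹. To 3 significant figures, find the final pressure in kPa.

From PV = nRT: V₁ = nRT₁/P₁ = 2.930 L.
T constant ⇒ Boyle's law P V = const: T₂ = T₁; P₂ = P₁·(V₁/V₂) = 268.8 kPa.

P₂ ≈ 269 kPa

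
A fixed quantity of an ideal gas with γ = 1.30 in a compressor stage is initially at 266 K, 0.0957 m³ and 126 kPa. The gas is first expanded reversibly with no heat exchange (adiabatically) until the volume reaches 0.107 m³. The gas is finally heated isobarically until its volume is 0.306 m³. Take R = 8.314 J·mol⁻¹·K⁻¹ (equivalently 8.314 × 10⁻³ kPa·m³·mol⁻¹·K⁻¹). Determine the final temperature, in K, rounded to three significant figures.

Adiabatic (γ = 1.30), T V^(γ−1) and P V^γ constant: T₂ = T₁·(V₁/V₂)^(γ−1) = 257.2 K; P₂ = P₁·(V₁/V₂)^γ = 109.0 kPa.
Isobaric, so V/T is constant: P₃ = P₂; T₃ = T₂·(V₃/V₂) = 735.7 K.

T₃ ≈ 736 K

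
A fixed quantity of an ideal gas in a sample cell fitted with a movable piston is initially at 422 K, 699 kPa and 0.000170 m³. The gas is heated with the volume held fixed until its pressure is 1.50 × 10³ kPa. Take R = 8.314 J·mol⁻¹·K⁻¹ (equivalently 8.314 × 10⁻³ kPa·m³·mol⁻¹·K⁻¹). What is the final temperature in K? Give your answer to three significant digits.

Isochoric, so P/T is constant: V₂ = V₁; T₂ = T₁·(P₂/P₁) = 905.6 K.

T₂ ≈ 906 K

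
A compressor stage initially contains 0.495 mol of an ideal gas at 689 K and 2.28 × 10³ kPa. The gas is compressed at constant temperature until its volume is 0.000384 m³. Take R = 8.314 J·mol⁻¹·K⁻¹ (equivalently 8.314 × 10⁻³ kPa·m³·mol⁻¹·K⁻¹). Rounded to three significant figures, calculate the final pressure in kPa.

From PV = nRT: V₁ = nRT₁/P₁ = 0.001244 m³.
Isothermal, so P V is constant: T₂ = T₁; P₂ = P₁·(V₁/V₂) = 7384 kPa.

P₂ ≈ 7.38e+03 kPa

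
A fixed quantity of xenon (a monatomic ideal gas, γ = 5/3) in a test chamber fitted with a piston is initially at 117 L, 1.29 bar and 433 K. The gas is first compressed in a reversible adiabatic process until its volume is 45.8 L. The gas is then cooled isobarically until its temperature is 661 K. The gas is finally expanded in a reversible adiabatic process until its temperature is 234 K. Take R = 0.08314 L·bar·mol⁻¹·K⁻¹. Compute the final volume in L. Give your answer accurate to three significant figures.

V₄ ≈ 178 L

Adiabatic (γ = 5/3), T V^(γ−1) and P V^γ constant: T₂ = T₁·(V₁/V₂)^(γ−1) = 809.2 K; P₂ = P₁·(V₁/V₂)^γ = 6.158 bar.
P constant ⇒ V ∝ T: P₃ = P₂; V₃ = V₂·(T₃/T₂) = 37.41 L.
Reversible adiabatic, γ = 5/3: P₄ = P₃·(T₄/T₃)^(γ/(γ−1)) = 0.4592 bar; V₄ = V₃·(T₃/T₄)^(1/(γ−1)) = 177.6 L.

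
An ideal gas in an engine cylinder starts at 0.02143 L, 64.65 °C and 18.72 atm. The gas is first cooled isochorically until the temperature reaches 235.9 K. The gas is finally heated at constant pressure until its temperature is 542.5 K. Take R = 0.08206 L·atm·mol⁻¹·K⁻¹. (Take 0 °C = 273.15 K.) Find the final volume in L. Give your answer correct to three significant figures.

Convert: T₁ = 337.8 K.
V constant ⇒ P ∝ T: V₂ = V₁; P₂ = P₁·(T₂/T₁) = 13.07 atm.
P constant ⇒ V ∝ T: P₃ = P₂; V₃ = V₂·(T₃/T₂) = 0.04928 L.

V₃ ≈ 0.0493 L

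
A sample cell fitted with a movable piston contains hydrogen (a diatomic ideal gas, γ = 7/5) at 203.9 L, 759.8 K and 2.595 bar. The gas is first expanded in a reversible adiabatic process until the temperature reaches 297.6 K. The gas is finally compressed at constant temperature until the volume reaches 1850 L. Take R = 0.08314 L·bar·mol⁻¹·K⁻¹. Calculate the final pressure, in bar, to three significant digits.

P₃ ≈ 0.112 bar

Reversible adiabatic, γ = 7/5: P₂ = P₁·(T₂/T₁)^(γ/(γ−1)) = 0.09759 bar; V₂ = V₁·(T₁/T₂)^(1/(γ−1)) = 2124 L.
T constant ⇒ Boyle's law P V = const: T₃ = T₂; P₃ = P₂·(V₂/V₃) = 0.1120 bar.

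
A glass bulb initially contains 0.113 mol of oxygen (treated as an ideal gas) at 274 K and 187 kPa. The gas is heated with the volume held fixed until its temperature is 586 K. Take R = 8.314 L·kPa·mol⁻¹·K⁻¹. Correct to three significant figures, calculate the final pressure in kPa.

From PV = nRT: V₁ = nRT₁/P₁ = 1.377 L.
Isochoric, so P/T is constant: V₂ = V₁; P₂ = P₁·(T₂/T₁) = 399.9 kPa.

P₂ ≈ 400 kPa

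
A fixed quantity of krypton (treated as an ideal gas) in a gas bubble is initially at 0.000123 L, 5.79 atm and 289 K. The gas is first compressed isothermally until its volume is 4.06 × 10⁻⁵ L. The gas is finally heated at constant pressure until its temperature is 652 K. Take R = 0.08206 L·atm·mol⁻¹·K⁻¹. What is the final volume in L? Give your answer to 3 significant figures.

V₃ ≈ 9.16e-05 L

T constant ⇒ Boyle's law P V = const: T₂ = T₁; P₂ = P₁·(V₁/V₂) = 17.54 atm.
P constant ⇒ V ∝ T: P₃ = P₂; V₃ = V₂·(T₃/T₂) = 9.160e-05 L.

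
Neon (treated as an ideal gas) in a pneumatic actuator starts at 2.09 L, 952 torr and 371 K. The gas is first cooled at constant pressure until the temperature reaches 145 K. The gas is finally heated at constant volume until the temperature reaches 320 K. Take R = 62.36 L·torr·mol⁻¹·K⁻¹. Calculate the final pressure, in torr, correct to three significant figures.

P constant ⇒ V ∝ T: P₂ = P₁; V₂ = V₁·(T₂/T₁) = 0.8168 L.
Isochoric, so P/T is constant: V₃ = V₂; P₃ = P₂·(T₃/T₂) = 2101 torr.

P₃ ≈ 2.10e+03 torr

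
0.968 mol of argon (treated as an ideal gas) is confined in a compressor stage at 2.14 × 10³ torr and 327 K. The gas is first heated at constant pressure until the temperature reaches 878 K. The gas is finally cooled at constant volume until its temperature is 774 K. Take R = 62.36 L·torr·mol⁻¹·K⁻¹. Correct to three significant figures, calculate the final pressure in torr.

P₃ ≈ 1.89e+03 torr

From PV = nRT: V₁ = nRT₁/P₁ = 9.224 L.
P constant ⇒ V ∝ T: P₂ = P₁; V₂ = V₁·(T₂/T₁) = 24.77 L.
V constant ⇒ P ∝ T: V₃ = V₂; P₃ = P₂·(T₃/T₂) = 1887 torr.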